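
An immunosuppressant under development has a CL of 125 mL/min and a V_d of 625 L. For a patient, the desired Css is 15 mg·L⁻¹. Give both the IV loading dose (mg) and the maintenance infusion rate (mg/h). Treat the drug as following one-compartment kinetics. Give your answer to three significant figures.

Loading dose = Vd × C = 625.0 × 15 = 9375 mg
Convert clearance: 125 mL/min × 60 min/h ÷ 1000 mL/L = 7.500 L/h
Maintenance: replace elimination → rate = CL × Css = 7.500 × 15 = 112.5 mg/h

(a) 9380 mg; (b) 113 mg/h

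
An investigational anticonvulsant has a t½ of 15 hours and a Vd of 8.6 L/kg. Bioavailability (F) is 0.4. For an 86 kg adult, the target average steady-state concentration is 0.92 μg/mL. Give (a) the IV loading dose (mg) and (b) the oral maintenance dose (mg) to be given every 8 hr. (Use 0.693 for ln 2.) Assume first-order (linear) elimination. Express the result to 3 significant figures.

(a) 680 mg; (b) 629 mg

Vd = 8.6 L/kg × 86 kg = 739.6 L
LD = Vd × C = 739.6 × 0.92 = 680.4 mg
CL = 0.693 × Vd / t½ = 0.693 × 739.6 / 15 = 34.17 L/h
D = CL × Css × τ / F = 34.17 × 0.92 × 8 / 0.4 = 628.7 mg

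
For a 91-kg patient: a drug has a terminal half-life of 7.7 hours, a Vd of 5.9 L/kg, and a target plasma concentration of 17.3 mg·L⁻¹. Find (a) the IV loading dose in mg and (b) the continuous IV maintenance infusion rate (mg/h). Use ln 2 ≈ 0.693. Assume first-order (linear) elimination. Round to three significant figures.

Vd(total) = 91 kg × 5.9 L/kg = 536.9 L
LD = Vd × C = 536.9 × 17.3 = 9288 mg
CL = 0.693 × Vd / t½ = 0.693 × 536.9 / 7.7 = 48.32 L/h
Infusion rate = CL × Css = 48.32 × 17.3 = 835.9 mg/h

(a) 9290 mg; (b) 836 mg/h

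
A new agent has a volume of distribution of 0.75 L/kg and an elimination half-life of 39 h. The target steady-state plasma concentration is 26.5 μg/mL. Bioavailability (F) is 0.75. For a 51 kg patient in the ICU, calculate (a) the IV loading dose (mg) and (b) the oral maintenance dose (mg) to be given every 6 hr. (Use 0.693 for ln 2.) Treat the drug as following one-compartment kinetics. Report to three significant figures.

Vd = 0.75 L/kg × 51 kg = 38.25 L
LD = Vd × C = 38.25 × 26.5 = 1014 mg
CL = 0.693 × Vd / t½ = 0.693 × 38.25 / 39 = 0.6797 L/h
D = CL × Css × τ / F = 0.6797 × 26.5 × 6 / 0.75 = 144.1 mg

(a) 1010 mg; (b) 144 mg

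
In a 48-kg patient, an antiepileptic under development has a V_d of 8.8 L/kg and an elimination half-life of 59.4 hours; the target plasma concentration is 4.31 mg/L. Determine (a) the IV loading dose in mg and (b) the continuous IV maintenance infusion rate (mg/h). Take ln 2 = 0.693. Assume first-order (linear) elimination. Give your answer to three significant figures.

(a) 1820 mg; (b) 21.2 mg/h

Vd = 8.8 L/kg × 48 kg = 422.4 L
LD = Vd × C = 422.4 × 4.31 = 1821 mg
CL = 0.693 × Vd / t½ = 0.693 × 422.4 / 59.4 = 4.928 L/h
Infusion rate = CL × Css = 4.928 × 4.31 = 21.24 mg/h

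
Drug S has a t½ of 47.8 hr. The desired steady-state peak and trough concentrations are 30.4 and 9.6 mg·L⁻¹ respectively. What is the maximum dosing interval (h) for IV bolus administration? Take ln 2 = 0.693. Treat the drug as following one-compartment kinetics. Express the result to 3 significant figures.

k = 0.693 / t½ = 0.693 / 47.8 = 0.01450 h⁻¹
Between IV bolus doses, concentration decays as C = C₀·e^(−kτ), so C_peak/C_trough = e^(kτ).
τ_max = ln(C_peak/C_trough) / k = ln(30.4/9.6) / 0.01450 = 1.153 / 0.01450 = 79.52 h

79.5 h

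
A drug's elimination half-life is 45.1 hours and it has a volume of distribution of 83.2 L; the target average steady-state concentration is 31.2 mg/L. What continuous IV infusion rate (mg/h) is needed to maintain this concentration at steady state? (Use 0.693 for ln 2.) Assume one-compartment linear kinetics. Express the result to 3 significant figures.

39.9 mg/h

k = 0.693/45.1 = 0.01537 h⁻¹, so CL = k·Vd = 0.01537 × 83.20 = 1.279 L/h
Infusion rate = CL × Css = 1.279 × 31.2 = 39.90 mg/h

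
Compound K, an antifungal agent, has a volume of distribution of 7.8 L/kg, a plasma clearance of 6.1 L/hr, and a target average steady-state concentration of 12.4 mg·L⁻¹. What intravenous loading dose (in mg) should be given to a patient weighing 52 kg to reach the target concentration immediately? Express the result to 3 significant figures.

5030 mg

Vd = 7.8 L/kg × 52 kg = 405.6 L
LD = Vd × C = 405.6 × 12.40 = 5029 mg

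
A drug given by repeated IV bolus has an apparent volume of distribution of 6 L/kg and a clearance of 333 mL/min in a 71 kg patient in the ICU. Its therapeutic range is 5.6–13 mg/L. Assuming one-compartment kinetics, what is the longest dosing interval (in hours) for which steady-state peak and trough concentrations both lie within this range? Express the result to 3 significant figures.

Vd = 6 L/kg × 71 kg = 426.0 L
Convert clearance: 333 mL/min × 60 min/h ÷ 1000 mL/L = 19.98 L/h
k = CL / Vd = 19.98 / 426.0 = 0.04690 h⁻¹
Between IV bolus doses, concentration decays as C = C₀·e^(−kτ), so C_peak/C_trough = e^(kτ).
τ_max = ln(C_peak/C_trough) / k = ln(13/5.6) / 0.04690 = 0.8422 / 0.04690 = 17.96 h

18.0 h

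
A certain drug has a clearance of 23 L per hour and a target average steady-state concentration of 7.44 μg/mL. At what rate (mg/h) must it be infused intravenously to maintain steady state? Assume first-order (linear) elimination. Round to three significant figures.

171 mg/h

At steady state, infusion rate equals elimination rate: rate in = CL × Css.
R₀ = 23.00 × 7.44 = 171.1 mg/h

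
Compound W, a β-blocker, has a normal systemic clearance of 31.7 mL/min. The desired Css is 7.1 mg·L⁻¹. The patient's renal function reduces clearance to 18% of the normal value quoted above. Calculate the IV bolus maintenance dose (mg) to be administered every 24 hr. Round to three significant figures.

58.3 mg

CL = 31.7 mL/min = 31.7 × 0.06 = 1.902 L/h
Patient clearance = 0.18 × 1.902 = 0.3424 L/h
D = CL × Css × τ = 0.3424 × 7.1 × 24 = 58.34 mg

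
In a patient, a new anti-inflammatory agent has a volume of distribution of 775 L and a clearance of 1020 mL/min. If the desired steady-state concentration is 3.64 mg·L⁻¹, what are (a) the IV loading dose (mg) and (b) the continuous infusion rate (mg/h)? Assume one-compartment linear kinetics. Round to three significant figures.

(a) 2820 mg; (b) 223 mg/h

Loading: fill Vd to C_target → 775.0 L × 3.64 mg/L = 2821 mg
CL = 1020 mL/min = 1020 × 0.06 = 61.20 L/h
Maintenance infusion rate = CL × Css = 61.20 × 3.64 = 222.8 mg/h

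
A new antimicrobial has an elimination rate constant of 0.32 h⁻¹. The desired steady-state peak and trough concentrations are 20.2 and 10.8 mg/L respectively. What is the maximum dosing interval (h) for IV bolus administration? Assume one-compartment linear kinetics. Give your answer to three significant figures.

Between IV bolus doses, concentration decays as C = C₀·e^(−kτ), so C_peak/C_trough = e^(kτ).
τ_max = ln(C_peak/C_trough) / k = ln(20.2/10.8) / 0.3200 = 0.6261 / 0.3200 = 1.957 h

1.96 h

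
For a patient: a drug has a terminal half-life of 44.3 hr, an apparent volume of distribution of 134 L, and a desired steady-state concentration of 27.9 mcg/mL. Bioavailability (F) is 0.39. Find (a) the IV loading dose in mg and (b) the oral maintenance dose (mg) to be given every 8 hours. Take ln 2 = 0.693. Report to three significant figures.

(a) 3740 mg; (b) 1200 mg

LD = Vd × C = 134.0 × 27.9 = 3739 mg
CL = 0.693 × Vd / t½ = 0.693 × 134.0 / 44.3 = 2.096 L/h
D = CL × Css × τ / F = 2.096 × 27.9 × 8 / 0.39 = 1200 mg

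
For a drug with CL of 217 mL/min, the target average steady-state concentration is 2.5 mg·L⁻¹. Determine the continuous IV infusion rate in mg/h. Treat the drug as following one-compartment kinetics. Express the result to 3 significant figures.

CL = 217 mL/min = 217 × 0.06 = 13.02 L/h
Rate = CL × Css = 13.02 × 2.5 = 32.55 mg/h

32.6 mg/h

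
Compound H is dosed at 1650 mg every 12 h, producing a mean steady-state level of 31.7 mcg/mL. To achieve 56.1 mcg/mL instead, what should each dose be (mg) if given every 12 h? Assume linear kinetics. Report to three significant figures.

For first-order elimination, Css ∝ F·D/(CL·τ); F and CL are unchanged, so Css ∝ D/τ.
D₂ = D₁ × (Css,target / Css,current) = 1650 × 56.1/31.7 = 2920 mg

2920 mg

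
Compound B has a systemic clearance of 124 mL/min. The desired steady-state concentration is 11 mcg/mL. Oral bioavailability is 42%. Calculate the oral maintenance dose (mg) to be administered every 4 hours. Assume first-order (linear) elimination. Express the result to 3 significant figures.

Convert clearance: 124 mL/min × 60 min/h ÷ 1000 mL/L = 7.440 L/h
D = CL × Css × τ / F = 7.440 × 11 × 4 / 0.42 = 779.4 mg

779 mg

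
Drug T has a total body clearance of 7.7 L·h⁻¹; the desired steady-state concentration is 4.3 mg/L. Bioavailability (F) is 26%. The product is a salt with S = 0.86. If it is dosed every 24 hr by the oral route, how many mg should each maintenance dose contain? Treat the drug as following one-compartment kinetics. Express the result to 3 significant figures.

3550 mg

D = CL × Css × τ / F / S = 7.700 × 4.3 × 24 / 0.26 / 0.86 = 3554 mg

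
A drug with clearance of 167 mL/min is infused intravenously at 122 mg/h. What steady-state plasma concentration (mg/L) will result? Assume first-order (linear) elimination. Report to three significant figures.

CL = 167 mL/min × 60/1000 = 10.02 L/h
Css = rate / CL = 122 / 10.02 = 12.18 mg/L

12.2 mg/L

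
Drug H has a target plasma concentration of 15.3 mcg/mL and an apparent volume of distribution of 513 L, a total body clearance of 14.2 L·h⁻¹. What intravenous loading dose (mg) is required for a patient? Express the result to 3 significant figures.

LD = Vd × C = 513.0 × 15.30 = 7849 mg

7850 mg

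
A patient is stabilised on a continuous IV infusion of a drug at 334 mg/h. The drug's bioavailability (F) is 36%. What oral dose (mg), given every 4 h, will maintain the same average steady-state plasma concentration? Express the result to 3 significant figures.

3710 mg

To maintain the same Css, the systemic dosing rate must be unchanged: F·D/τ = infusion rate.
D = rate × τ / F = 334 × 4 / 0.36 = 3711 mg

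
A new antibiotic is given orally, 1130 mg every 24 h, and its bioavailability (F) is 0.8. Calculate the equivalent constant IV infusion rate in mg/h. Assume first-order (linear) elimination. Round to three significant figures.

37.7 mg/h

Equivalent systemic input: infusion rate = F·D/τ.
Rate = 0.8 × 1130 / 24 = 37.67 mg/h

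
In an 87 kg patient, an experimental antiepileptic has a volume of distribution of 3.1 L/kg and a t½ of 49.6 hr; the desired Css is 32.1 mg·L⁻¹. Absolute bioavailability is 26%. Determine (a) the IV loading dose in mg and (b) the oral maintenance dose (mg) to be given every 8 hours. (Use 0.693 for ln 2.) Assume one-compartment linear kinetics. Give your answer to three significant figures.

Vd = 3.1 L/kg × 87 kg = 269.7 L
LD = Vd × C = 269.7 × 32.1 = 8657 mg
CL = 0.693 × Vd / t½ = 0.693 × 269.7 / 49.6 = 3.768 L/h
D = CL × Css × τ / F = 3.768 × 32.1 × 8 / 0.26 = 3722 mg

(a) 8660 mg; (b) 3720 mg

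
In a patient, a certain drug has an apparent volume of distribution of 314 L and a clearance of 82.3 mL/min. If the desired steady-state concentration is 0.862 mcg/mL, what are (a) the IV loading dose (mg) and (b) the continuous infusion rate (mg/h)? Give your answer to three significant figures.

(a) 271 mg; (b) 4.26 mg/h

LD = Vd · C_target = 314.0 × 0.862 = 270.7 mg
CL = 82.3 mL/min = 82.3 × 0.06 = 4.938 L/h
Maintenance infusion rate = CL × Css = 4.938 × 0.862 = 4.257 mg/h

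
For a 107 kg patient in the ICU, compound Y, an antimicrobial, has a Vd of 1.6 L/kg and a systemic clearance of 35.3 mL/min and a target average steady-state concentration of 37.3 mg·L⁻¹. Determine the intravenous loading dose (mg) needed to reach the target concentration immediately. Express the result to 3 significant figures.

6390 mg

Total Vd = 1.6 × 107 = 171.2 L
LD = Vd × C = 171.2 × 37.30 = 6386 mg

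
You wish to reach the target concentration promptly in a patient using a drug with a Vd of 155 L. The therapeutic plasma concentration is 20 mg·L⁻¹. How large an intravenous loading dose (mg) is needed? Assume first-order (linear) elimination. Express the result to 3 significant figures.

LD = Vd × C = 155.0 × 20.00 = 3100 mg

3100 mg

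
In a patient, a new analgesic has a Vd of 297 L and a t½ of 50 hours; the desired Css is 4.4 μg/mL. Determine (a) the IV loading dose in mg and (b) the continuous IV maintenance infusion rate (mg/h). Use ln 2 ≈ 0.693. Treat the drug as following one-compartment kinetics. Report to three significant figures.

LD = Vd × C = 297.0 × 4.4 = 1307 mg
CL = 0.693 × Vd / t½ = 0.693 × 297.0 / 50 = 4.116 L/h
Infusion rate = CL × Css = 4.116 × 4.4 = 18.11 mg/h

(a) 1310 mg; (b) 18.1 mg/h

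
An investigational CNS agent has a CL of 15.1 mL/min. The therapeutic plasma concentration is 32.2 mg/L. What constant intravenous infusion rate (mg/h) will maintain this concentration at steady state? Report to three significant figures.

29.2 mg/h

Convert clearance: 15.1 mL/min × 60 min/h ÷ 1000 mL/L = 0.9060 L/h
Rate = CL × Css = 0.9060 × 32.2 = 29.17 mg/h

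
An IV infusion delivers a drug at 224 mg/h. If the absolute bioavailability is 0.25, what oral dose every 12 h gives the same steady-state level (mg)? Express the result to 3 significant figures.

10800 mg

To maintain the same Css, the systemic dosing rate must be unchanged: F·D/τ = infusion rate.
D = rate × τ / F = 224 × 12 / 0.25 = 10750 mg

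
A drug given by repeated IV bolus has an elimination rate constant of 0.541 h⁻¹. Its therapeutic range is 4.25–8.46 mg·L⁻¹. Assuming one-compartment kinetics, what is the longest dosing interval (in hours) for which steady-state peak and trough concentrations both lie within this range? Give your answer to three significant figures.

1.27 h

Between IV bolus doses, concentration decays as C = C₀·e^(−kτ), so C_peak/C_trough = e^(kτ).
τ_max = ln(C_peak/C_trough) / k = ln(8.46/4.25) / 0.5410 = 0.6884 / 0.5410 = 1.272 h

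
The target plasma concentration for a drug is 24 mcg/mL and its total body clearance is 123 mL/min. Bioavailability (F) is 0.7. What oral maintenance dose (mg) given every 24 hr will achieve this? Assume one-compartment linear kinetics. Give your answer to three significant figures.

6070 mg

CL = 123 mL/min = 123 × 0.06 = 7.380 L/h
D = CL × Css × τ / F = 7.380 × 24 × 24 / 0.7 = 6073 mg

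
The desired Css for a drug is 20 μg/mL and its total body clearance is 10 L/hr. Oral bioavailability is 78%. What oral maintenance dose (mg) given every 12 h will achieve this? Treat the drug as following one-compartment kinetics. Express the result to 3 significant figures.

D = CL × Css × τ / F = 10.00 × 20 × 12 / 0.78 = 3077 mg

3080 mg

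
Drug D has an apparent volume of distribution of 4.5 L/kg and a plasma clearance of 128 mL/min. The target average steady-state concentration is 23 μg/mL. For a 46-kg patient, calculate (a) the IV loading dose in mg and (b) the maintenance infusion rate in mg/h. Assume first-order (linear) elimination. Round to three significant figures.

Total Vd = 4.5 × 46 = 207.0 L
Loading dose = Vd × C = 207.0 × 23 = 4761 mg
Convert clearance: 128 mL/min × 60 min/h ÷ 1000 mL/L = 7.680 L/h
Maintenance infusion rate = CL × Css = 7.680 × 23 = 176.6 mg/h

(a) 4760 mg; (b) 177 mg/h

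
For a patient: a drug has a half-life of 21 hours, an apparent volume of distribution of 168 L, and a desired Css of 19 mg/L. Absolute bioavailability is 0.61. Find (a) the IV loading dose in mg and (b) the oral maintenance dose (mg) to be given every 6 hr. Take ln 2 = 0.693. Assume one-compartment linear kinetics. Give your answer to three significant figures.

(a) 3190 mg; (b) 1040 mg

LD = Vd × C = 168.0 × 19 = 3192 mg
CL = 0.693 × Vd / t½ = 0.693 × 168.0 / 21 = 5.544 L/h
D = CL × Css × τ / F = 5.544 × 19 × 6 / 0.61 = 1036 mg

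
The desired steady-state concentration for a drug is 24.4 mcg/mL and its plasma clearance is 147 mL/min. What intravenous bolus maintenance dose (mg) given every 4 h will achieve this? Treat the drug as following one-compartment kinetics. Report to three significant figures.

Convert clearance: 147 mL/min × 60 min/h ÷ 1000 mL/L = 8.820 L/h
D = CL × Css × τ = 8.820 × 24.4 × 4 = 860.8 mg

861 mg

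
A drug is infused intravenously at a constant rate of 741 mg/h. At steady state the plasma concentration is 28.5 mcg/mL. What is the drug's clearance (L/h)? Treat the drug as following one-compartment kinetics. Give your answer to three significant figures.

26.0 L/h

At steady state, infusion rate = CL × Css, so CL = rate / Css.
CL = 741 / 28.5 = 26.00 L/h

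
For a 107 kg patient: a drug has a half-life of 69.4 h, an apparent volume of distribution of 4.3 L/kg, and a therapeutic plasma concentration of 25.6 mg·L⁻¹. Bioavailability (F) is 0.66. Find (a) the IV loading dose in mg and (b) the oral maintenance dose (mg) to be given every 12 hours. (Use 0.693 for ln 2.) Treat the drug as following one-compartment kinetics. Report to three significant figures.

(a) 11800 mg; (b) 2140 mg

Vd(total) = 107 kg × 4.3 L/kg = 460.1 L
LD = Vd × C = 460.1 × 25.6 = 11780 mg
CL = 0.693 × Vd / t½ = 0.693 × 460.1 / 69.4 = 4.594 L/h
D = CL × Css × τ / F = 4.594 × 25.6 × 12 / 0.66 = 2138 mg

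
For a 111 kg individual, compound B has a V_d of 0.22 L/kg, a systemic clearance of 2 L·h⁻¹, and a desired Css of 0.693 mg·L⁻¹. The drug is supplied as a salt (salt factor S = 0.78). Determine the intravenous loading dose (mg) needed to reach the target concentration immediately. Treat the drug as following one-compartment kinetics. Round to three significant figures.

21.7 mg

Vd = 0.22 L/kg × 111 kg = 24.42 L
LD = Vd × C / S = 24.42 × 0.6930 / 0.78 = 21.70 mg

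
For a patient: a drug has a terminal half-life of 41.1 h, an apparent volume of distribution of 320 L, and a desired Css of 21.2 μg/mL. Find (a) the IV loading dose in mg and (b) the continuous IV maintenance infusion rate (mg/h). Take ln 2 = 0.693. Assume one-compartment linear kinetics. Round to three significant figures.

(a) 6780 mg; (b) 114 mg/h

LD = Vd × C = 320.0 × 21.2 = 6784 mg
CL = 0.693 × Vd / t½ = 0.693 × 320.0 / 41.1 = 5.396 L/h
Infusion rate = CL × Css = 5.396 × 21.2 = 114.4 mg/h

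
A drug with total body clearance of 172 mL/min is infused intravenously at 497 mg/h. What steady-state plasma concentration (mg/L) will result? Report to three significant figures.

CL = 172 mL/min × 60/1000 = 10.32 L/h
Css = rate / CL = 497 / 10.32 = 48.16 mg/L

48.2 mg/L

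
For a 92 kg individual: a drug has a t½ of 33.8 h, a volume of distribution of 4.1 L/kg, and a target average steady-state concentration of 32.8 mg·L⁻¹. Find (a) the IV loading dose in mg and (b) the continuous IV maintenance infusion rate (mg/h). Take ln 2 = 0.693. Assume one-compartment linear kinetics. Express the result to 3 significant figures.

Vd = 4.1 L/kg × 92 kg = 377.2 L
LD = Vd × C = 377.2 × 32.8 = 12370 mg
CL = 0.693 × Vd / t½ = 0.693 × 377.2 / 33.8 = 7.734 L/h
Infusion rate = CL × Css = 7.734 × 32.8 = 253.7 mg/h

(a) 12400 mg; (b) 254 mg/h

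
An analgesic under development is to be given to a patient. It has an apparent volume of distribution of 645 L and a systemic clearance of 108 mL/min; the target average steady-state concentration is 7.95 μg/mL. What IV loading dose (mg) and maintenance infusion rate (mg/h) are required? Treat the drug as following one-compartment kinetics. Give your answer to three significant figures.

(a) 5130 mg; (b) 51.5 mg/h

Loading: fill Vd to C_target → 645.0 L × 7.95 mg/L = 5128 mg
CL = 108 mL/min × 60/1000 = 6.480 L/h
Maintenance infusion rate = CL × Css = 6.480 × 7.95 = 51.52 mg/h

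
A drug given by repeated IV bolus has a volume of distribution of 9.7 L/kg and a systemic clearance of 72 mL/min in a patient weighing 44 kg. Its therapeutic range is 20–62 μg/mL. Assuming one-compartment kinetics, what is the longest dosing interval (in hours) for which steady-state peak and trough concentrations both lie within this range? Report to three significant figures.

Vd = 9.7 L/kg × 44 kg = 426.8 L
CL = 72 mL/min × 60/1000 = 4.320 L/h
k = CL / Vd = 4.320 / 426.8 = 0.01012 h⁻¹
Between IV bolus doses, concentration decays as C = C₀·e^(−kτ), so C_peak/C_trough = e^(kτ).
τ_max = ln(C_peak/C_trough) / k = ln(62/20) / 0.01012 = 1.131 / 0.01012 = 111.8 h

112 h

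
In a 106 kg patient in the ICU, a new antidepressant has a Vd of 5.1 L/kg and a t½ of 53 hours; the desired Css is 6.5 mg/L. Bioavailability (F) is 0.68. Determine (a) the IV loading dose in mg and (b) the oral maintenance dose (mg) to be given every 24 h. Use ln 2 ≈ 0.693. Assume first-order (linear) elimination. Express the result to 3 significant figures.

(a) 3510 mg; (b) 1620 mg

Vd = 5.1 L/kg × 106 kg = 540.6 L
LD = Vd × C = 540.6 × 6.5 = 3514 mg
CL = 0.693 × Vd / t½ = 0.693 × 540.6 / 53 = 7.069 L/h
D = CL × Css × τ / F = 7.069 × 6.5 × 24 / 0.68 = 1622 mg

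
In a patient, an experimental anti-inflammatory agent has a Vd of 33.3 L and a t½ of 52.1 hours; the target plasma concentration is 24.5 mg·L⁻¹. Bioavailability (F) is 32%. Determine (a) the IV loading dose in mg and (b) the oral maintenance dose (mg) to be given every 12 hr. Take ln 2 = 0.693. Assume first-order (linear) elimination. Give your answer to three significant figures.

LD = Vd × C = 33.30 × 24.5 = 815.9 mg
CL = 0.693 × Vd / t½ = 0.693 × 33.30 / 52.1 = 0.4429 L/h
D = CL × Css × τ / F = 0.4429 × 24.5 × 12 / 0.32 = 406.9 mg

(a) 816 mg; (b) 407 mg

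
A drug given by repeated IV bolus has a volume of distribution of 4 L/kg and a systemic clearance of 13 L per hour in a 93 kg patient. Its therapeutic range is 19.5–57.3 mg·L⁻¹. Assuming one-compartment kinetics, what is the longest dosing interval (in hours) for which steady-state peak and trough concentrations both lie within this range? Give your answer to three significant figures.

30.8 h

Vd(total) = 93 kg × 4 L/kg = 372.0 L
k = CL / Vd = 13.00 / 372.0 = 0.03495 h⁻¹
Between IV bolus doses, concentration decays as C = C₀·e^(−kτ), so C_peak/C_trough = e^(kτ).
τ_max = ln(C_peak/C_trough) / k = ln(57.3/19.5) / 0.03495 = 1.078 / 0.03495 = 30.84 h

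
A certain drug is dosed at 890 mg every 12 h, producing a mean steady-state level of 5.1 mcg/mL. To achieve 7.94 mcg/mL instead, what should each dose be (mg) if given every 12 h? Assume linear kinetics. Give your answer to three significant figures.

With linear kinetics, Css is proportional to dose rate (D/τ) at fixed clearance.
D₂ = D₁ × (Css,target / Css,current) = 890 × 7.94/5.1 = 1386 mg

1390 mg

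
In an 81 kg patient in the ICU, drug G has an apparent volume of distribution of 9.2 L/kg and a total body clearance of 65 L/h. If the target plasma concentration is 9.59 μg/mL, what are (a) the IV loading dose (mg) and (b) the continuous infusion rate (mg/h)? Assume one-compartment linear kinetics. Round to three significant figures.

Vd(total) = 81 kg × 9.2 L/kg = 745.2 L
Loading: fill Vd to C_target → 745.2 L × 9.59 mg/L = 7146 mg
Maintenance infusion rate = CL × Css = 65.00 × 9.59 = 623.4 mg/h

(a) 7150 mg; (b) 623 mg/h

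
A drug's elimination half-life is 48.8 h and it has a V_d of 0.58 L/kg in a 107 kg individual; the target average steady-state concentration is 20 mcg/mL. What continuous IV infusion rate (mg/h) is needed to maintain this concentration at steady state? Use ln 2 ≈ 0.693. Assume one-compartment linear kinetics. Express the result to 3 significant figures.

Vd(total) = 107 kg × 0.58 L/kg = 62.06 L
CL = ln 2 · Vd / t½ = 0.693 × 62.06 / 48.8 = 0.8813 L/h
Infusion rate = CL × Css = 0.8813 × 20 = 17.63 mg/h

17.6 mg/h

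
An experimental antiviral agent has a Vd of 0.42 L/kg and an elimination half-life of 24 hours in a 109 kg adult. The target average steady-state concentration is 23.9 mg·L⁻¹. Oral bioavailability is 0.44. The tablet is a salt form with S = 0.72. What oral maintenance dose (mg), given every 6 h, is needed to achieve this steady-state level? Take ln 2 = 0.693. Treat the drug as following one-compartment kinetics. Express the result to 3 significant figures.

Vd = 0.42 L/kg × 109 kg = 45.78 L
CL = 0.693 × Vd / t½ = 0.693 × 45.78 / 24 = 1.322 L/h
D = CL × Css × τ / F / S = 1.322 × 23.9 × 6 / 0.44 / 0.72 = 598.4 mg

598 mg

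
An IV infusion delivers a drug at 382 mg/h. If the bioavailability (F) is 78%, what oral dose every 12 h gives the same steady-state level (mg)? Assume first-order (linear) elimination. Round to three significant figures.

To maintain the same Css, the systemic dosing rate must be unchanged: F·D/τ = infusion rate.
D = rate × τ / F = 382 × 12 / 0.78 = 5877 mg

5880 mg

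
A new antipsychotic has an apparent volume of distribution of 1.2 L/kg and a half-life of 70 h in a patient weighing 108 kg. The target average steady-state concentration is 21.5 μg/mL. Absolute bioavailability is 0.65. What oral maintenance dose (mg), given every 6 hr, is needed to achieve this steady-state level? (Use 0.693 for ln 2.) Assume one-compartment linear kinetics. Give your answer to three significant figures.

255 mg

Total Vd = 1.2 × 108 = 129.6 L
CL = 0.693 × Vd / t½ = 0.693 × 129.6 / 70 = 1.283 L/h
D = CL × Css × τ / F = 1.283 × 21.5 × 6 / 0.65 = 254.6 mg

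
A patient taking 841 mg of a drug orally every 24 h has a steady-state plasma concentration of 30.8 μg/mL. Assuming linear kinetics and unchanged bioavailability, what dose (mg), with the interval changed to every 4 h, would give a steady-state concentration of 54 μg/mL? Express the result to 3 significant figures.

With linear kinetics, Css is proportional to dose rate (D/τ) at fixed clearance.
D₂ = D₁ × (Css,target / Css,current) × (τ₂/τ₁) = 841 × (54/30.8) × (4/24) = 245.7 mg

246 mg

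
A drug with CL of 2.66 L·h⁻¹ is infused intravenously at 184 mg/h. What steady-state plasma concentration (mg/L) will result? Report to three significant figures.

69.2 mg/L

Css = rate / CL = 184 / 2.660 = 69.17 mg/L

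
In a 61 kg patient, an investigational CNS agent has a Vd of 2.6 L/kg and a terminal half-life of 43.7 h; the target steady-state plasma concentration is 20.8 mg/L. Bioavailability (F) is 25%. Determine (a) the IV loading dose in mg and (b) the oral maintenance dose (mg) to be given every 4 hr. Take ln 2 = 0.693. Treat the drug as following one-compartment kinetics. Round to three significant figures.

Vd(total) = 61 kg × 2.6 L/kg = 158.6 L
LD = Vd × C = 158.6 × 20.8 = 3299 mg
CL = 0.693 × Vd / t½ = 0.693 × 158.6 / 43.7 = 2.515 L/h
D = CL × Css × τ / F = 2.515 × 20.8 × 4 / 0.25 = 837.0 mg

(a) 3300 mg; (b) 837 mg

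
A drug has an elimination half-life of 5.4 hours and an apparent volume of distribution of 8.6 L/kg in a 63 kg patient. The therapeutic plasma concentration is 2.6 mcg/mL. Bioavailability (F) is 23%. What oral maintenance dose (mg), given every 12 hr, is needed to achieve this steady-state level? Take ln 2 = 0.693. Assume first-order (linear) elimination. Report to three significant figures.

Vd(total) = 63 kg × 8.6 L/kg = 541.8 L
k = 0.693/5.4 = 0.1283 h⁻¹, so CL = k·Vd = 0.1283 × 541.8 = 69.51 L/h
D = CL × Css × τ / F = 69.51 × 2.6 × 12 / 0.23 = 9429 mg

9430 mg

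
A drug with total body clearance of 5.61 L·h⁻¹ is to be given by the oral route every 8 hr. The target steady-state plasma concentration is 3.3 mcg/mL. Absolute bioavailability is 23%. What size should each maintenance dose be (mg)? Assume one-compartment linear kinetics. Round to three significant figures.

D = CL × Css × τ / F = 5.610 × 3.3 × 8 / 0.23 = 643.9 mg

644 mg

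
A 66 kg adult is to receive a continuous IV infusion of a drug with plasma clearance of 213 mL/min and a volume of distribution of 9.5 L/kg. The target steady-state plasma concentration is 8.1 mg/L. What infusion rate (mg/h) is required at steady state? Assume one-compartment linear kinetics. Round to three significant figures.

104 mg/h

CL = 213 mL/min × 60/1000 = 12.78 L/h
Rate = CL × Css = 12.78 × 8.1 = 103.5 mg/h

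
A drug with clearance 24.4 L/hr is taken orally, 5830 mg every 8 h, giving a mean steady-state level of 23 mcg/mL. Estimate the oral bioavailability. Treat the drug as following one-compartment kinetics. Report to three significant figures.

0.770

F·D/τ = CL·Css at steady state → F = CL·Css·τ / D.
F = 24.4 × 23 × 8 / 5830 = 0.770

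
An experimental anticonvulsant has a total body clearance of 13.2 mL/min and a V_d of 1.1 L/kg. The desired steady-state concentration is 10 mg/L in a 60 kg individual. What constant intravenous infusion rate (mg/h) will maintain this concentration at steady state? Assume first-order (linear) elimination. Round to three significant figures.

7.92 mg/h

CL = 13.2 mL/min = 13.2 × 0.06 = 0.7920 L/h
Infusion rate = CL · Css = 0.7920 L/h × 10 mg/L = 7.920 mg/h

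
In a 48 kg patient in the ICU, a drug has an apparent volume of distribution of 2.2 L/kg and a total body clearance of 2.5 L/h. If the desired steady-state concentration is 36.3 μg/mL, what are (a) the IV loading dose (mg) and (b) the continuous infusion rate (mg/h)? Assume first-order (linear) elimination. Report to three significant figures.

(a) 3830 mg; (b) 90.8 mg/h

Vd = 2.2 L/kg × 48 kg = 105.6 L
LD = Vd · C_target = 105.6 × 36.3 = 3833 mg
Infusion rate = 2.500 L/h × 36.3 mg/L = 90.75 mg/h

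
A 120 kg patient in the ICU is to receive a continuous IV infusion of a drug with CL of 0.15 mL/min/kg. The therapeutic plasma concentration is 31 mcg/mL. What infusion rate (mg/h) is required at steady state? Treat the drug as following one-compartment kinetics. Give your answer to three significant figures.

CL = 0.15 mL/min/kg × 120 kg = 18.00 mL/min = 18.00 × 60/1000 = 1.080 L/h
R₀ = 1.080 × 31 = 33.48 mg/h

33.5 mg/h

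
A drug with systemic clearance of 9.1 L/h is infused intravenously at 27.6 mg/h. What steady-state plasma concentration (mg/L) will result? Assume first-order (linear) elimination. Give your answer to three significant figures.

3.03 mg/L

Css = rate / CL = 27.6 / 9.100 = 3.033 mg/L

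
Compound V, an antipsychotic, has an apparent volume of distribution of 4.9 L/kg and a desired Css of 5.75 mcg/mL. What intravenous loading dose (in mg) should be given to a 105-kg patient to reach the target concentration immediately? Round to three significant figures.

2960 mg

Vd = 4.9 L/kg × 105 kg = 514.5 L
The loading dose fills Vd to the target concentration.
LD = Vd × C = 514.5 × 5.750 = 2958 mg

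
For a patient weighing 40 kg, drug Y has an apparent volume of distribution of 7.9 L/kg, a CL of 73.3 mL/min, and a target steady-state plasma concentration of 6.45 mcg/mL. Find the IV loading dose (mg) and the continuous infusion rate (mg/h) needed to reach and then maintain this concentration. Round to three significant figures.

Vd = 7.9 L/kg × 40 kg = 316.0 L
LD = Vd · C_target = 316.0 × 6.45 = 2038 mg
CL = 73.3 mL/min = 73.3 × 0.06 = 4.398 L/h
Infusion rate = 4.398 L/h × 6.45 mg/L = 28.37 mg/h

(a) 2040 mg; (b) 28.4 mg/h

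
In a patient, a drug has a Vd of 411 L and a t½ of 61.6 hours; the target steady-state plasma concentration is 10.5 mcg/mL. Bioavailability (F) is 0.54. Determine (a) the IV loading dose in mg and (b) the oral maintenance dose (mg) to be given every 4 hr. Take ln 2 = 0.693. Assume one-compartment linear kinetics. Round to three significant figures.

(a) 4320 mg; (b) 360 mg

LD = Vd × C = 411.0 × 10.5 = 4316 mg
CL = 0.693 × Vd / t½ = 0.693 × 411.0 / 61.6 = 4.624 L/h
D = CL × Css × τ / F = 4.624 × 10.5 × 4 / 0.54 = 359.6 mg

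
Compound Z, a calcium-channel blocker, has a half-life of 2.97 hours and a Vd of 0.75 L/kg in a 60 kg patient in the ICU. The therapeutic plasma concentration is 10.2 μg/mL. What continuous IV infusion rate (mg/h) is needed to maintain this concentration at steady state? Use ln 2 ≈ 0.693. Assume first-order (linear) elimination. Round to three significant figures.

107 mg/h

Vd(total) = 60 kg × 0.75 L/kg = 45.00 L
k = 0.693/2.97 = 0.2333 h⁻¹, so CL = k·Vd = 0.2333 × 45.00 = 10.50 L/h
Infusion rate = CL × Css = 10.50 × 10.2 = 107.1 mg/h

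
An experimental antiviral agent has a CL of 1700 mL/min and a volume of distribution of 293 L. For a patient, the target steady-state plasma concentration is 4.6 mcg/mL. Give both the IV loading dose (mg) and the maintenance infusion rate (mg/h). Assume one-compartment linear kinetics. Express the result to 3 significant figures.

(a) 1350 mg; (b) 469 mg/h

LD = Vd · C_target = 293.0 × 4.6 = 1348 mg
Convert clearance: 1700 mL/min × 60 min/h ÷ 1000 mL/L = 102.0 L/h
Infusion rate = 102.0 L/h × 4.6 mg/L = 469.2 mg/h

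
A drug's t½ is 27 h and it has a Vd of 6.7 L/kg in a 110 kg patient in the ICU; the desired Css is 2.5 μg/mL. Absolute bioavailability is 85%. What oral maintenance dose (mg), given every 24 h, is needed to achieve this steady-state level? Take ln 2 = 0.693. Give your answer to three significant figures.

Total Vd = 6.7 × 110 = 737.0 L
CL = 0.693 × Vd / t½ = 0.693 × 737.0 / 27 = 18.92 L/h
D = CL × Css × τ / F = 18.92 × 2.5 × 24 / 0.85 = 1336 mg

1340 mg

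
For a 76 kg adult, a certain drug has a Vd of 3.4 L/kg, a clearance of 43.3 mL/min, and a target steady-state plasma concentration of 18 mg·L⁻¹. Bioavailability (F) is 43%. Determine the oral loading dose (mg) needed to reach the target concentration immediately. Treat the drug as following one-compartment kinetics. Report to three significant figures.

Vd(total) = 76 kg × 3.4 L/kg = 258.4 L
LD = Vd × C / F = 258.4 × 18.00 / 0.43 = 10820 mg

10800 mg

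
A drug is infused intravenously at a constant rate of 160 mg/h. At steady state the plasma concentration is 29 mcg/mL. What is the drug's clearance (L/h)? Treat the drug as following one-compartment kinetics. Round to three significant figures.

At steady state, infusion rate = CL × Css, so CL = rate / Css.
CL = 160 / 29 = 5.517 L/h

5.52 L/h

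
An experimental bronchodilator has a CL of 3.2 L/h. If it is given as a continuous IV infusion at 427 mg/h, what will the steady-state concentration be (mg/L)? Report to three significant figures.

Css = rate / CL = 427 / 3.200 = 133.4 mg/L

133 mg/L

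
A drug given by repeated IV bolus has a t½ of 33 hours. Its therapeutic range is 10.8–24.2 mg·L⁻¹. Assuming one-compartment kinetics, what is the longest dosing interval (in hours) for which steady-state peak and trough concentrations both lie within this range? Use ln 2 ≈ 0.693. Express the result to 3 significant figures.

k = 0.693 / t½ = 0.693 / 33 = 0.02100 h⁻¹
Between IV bolus doses, concentration decays as C = C₀·e^(−kτ), so C_peak/C_trough = e^(kτ).
τ_max = ln(C_peak/C_trough) / k = ln(24.2/10.8) / 0.02100 = 0.8068 / 0.02100 = 38.42 h

38.4 h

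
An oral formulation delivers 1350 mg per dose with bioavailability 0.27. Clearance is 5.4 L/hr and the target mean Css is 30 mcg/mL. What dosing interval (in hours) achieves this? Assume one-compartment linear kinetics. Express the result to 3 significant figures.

F·D/τ = CL·Css → τ = F·D / (CL·Css).
τ = 0.27 × 1350 / (5.4 × 30) = 2.250 h

2.25 h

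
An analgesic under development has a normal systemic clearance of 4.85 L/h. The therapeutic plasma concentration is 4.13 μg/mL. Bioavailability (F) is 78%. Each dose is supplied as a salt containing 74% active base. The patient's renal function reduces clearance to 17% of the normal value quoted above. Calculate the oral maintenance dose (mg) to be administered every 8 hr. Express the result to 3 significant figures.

Patient clearance = 0.17 × 4.850 = 0.8245 L/h
D = CL × Css × τ / F / S = 0.8245 × 4.13 × 8 / 0.78 / 0.74 = 47.20 mg

47.2 mg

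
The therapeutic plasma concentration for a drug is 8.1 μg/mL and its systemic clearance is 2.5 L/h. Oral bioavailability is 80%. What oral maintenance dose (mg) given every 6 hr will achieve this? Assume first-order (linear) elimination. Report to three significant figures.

D = CL × Css × τ / F = 2.500 × 8.1 × 6 / 0.8 = 151.9 mg

152 mg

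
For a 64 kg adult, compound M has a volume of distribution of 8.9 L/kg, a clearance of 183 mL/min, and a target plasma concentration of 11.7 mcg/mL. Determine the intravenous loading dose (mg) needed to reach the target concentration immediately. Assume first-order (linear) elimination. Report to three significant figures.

6660 mg

Vd(total) = 64 kg × 8.9 L/kg = 569.6 L
Loading dose depends on Vd (not clearance): it fills the distribution volume.
LD = Vd × C = 569.6 × 11.70 = 6664 mg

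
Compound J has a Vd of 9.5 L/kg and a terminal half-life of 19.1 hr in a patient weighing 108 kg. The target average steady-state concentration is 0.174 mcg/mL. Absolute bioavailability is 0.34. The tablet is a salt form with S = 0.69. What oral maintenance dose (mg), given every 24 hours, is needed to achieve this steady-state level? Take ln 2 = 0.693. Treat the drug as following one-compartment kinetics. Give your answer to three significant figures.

Vd(total) = 108 kg × 9.5 L/kg = 1026 L
k = 0.693/19.1 = 0.03628 h⁻¹, so CL = k·Vd = 0.03628 × 1026 = 37.22 L/h
D = CL × Css × τ / F / S = 37.22 × 0.174 × 24 / 0.34 / 0.69 = 662.5 mg

663 mg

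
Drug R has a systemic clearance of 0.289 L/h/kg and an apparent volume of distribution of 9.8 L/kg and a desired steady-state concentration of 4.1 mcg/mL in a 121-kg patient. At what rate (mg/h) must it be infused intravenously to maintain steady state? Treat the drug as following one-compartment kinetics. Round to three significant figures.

143 mg/h

CL = 0.289 L/h/kg × 121 kg = 34.97 L/h
Rate = CL × Css = 34.97 × 4.1 = 143.4 mg/h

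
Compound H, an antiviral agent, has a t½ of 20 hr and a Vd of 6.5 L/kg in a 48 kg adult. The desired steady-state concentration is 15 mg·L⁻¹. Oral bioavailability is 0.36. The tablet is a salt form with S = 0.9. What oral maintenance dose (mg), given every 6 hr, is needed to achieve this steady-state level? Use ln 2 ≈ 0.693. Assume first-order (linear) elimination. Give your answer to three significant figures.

Vd = 6.5 L/kg × 48 kg = 312.0 L
k = 0.693/20 = 0.03465 h⁻¹, so CL = k·Vd = 0.03465 × 312.0 = 10.81 L/h
D = CL × Css × τ / F / S = 10.81 × 15 × 6 / 0.36 / 0.9 = 3003 mg

3000 mg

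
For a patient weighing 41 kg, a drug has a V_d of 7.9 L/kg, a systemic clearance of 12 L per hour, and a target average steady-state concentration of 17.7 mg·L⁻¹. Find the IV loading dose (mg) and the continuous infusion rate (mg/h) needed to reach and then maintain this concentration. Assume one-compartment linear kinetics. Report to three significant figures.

Vd(total) = 41 kg × 7.9 L/kg = 323.9 L
LD = Vd · C_target = 323.9 × 17.7 = 5733 mg
Maintenance: replace elimination → rate = CL × Css = 12.00 × 17.7 = 212.4 mg/h

(a) 5730 mg; (b) 212 mg/h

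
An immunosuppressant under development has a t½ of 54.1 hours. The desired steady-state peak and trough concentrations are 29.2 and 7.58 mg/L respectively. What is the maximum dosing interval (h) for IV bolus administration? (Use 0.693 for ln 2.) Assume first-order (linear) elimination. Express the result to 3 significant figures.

k = 0.693 / t½ = 0.693 / 54.1 = 0.01281 h⁻¹
Between IV bolus doses, concentration decays as C = C₀·e^(−kτ), so C_peak/C_trough = e^(kτ).
τ_max = ln(C_peak/C_trough) / k = ln(29.2/7.58) / 0.01281 = 1.349 / 0.01281 = 105.3 h

105 h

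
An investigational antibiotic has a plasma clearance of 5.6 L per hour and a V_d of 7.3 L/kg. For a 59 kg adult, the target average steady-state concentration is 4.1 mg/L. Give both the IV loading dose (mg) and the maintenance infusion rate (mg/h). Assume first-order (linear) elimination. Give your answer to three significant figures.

(a) 1770 mg; (b) 23.0 mg/h

Vd(total) = 59 kg × 7.3 L/kg = 430.7 L
Loading dose = Vd × C = 430.7 × 4.1 = 1766 mg
Maintenance infusion rate = CL × Css = 5.600 × 4.1 = 22.96 mg/h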